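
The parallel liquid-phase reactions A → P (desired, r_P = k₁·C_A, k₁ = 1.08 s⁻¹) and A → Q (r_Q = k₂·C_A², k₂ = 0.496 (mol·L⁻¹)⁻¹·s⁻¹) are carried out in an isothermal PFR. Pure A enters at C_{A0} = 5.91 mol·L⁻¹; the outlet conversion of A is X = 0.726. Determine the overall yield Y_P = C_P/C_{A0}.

0.279

C_A = C_{A0}(1−X) = 1.619 mol·L⁻¹.
Along a PFR/batch, dC_P/dC_A = −r_P/(r_P+r_Q) = −k₁/(k₁+k₂·C_A).
Integrating from C_{A0} to C_A: C_P = (1.08/0.496)·ln[(1.08+0.496·5.91)/(1.08+0.496·1.62)] = 2.177·ln(4.011/1.883) = 1.646 mol·L⁻¹.
Y_P = C_P/C_{A0} = 1.646/5.91 = 0.279.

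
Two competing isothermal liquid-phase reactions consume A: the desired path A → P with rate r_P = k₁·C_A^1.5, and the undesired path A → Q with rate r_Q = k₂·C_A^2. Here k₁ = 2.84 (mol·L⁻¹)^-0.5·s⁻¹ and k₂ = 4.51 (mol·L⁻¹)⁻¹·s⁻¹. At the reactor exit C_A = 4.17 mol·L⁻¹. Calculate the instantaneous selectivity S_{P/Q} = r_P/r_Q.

S_{P/Q} = r_P/r_Q = (k₁·C_A^1.5)/(k₂·C_A^2) = (k₁/k₂)·C_A^-0.5.
= (2.84×4.170^1.5) / (4.51×4.170^2) = 24.18/78.42 = 0.308.

0.308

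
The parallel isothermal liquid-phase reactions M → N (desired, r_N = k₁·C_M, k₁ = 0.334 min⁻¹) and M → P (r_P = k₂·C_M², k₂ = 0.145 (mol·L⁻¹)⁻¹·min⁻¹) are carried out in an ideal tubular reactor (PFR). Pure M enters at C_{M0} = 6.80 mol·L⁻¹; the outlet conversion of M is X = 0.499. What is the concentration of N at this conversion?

C_M = C_{M0}(1−X) = 3.407 mol·L⁻¹.
Along a PFR/batch, dC_N/dC_M = −r_N/(r_N+r_P) = −k₁/(k₁+k₂·C_M).
Integrating from C_{M0} to C_M: C_N = (0.334/0.145)·ln[(0.334+0.145·6.80)/(0.334+0.145·3.41)] = 2.303·ln(1.320/0.8280) = 1.074 mol·L⁻¹.

1.07 mol·L⁻¹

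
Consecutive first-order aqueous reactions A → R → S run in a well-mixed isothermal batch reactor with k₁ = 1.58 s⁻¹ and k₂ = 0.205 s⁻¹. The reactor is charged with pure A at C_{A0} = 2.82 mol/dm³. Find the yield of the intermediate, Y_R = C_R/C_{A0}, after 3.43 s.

0.564

The intermediate concentration in a first-order A→B→C sequence is C_R = k₁C_{A0}(e^(−k₁t) − e^(−k₂t))/(k₂−k₁).
e^(−k₁t) = e^(−1.58×3.43) = e^(−5.419) = 0.004430; e^(−k₂t) = e^(−0.7031) = 0.4950.
C_R = 1.58×2.82/(0.205−1.58) × (0.004430−0.4950) = (-3.240)×(-0.4906) = 1.590 mol/dm³.
Y_R = C_R/C_{A0} = 1.590/2.82 = 0.564.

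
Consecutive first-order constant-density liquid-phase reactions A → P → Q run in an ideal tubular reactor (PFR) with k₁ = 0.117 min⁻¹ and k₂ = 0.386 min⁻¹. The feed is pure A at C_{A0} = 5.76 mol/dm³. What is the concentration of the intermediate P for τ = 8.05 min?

For first-order series with pure A initially, C_P(τ) = k₁C_{A0}/(k₂−k₁)·(e^(−k₁τ) − e^(−k₂τ)).
e^(−k₁τ) = e^(−0.117×8.05) = e^(−0.9419) = 0.3899; e^(−k₂τ) = e^(−3.107) = 0.04472.
C_P = 0.117×5.76/(0.386−0.117) × (0.3899−0.04472) = 2.505×0.3452 = 0.8648 mol/dm³.

0.865 mol/dm³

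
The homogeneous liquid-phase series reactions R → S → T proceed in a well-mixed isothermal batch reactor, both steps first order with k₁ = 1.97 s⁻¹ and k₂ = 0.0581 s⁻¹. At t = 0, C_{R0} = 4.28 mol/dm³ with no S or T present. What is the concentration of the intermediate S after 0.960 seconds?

Solving the coupled first-order balances gives C_S(t) = [k₁/(k₂−k₁)]·C_{R0}·(e^(−k₁t) − e^(−k₂t)).
e^(−k₁t) = e^(−1.97×0.960) = e^(−1.891) = 0.1509; e^(−k₂t) = e^(−0.05578) = 0.9458.
C_S = 1.97×4.28/(0.0581−1.97) × (0.1509−0.9458) = (-4.410)×(-0.7949) = 3.505 mol/dm³.

3.51 mol/dm³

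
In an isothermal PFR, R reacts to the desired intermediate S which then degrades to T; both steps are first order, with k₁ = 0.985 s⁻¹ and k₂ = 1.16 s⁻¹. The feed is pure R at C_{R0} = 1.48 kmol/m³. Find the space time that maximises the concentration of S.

0.934 s

The intermediate peaks when r₁ = r₂, i.e. k₁e^(−k₁τ) = k₂e^(−k₂τ), giving τ_opt = ln(k₂/k₁)/(k₂−k₁).
= ln(1.16/0.985)/(1.16−0.985) = ln(1.178)/0.1750 = 0.1635/0.1750 = 0.934 s.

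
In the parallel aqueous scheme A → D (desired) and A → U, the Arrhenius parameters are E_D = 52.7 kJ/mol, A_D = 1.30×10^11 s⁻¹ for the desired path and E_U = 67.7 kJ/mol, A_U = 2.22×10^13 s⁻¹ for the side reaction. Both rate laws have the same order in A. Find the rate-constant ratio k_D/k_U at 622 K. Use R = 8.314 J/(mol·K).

With equal orders, S_{D/U} = k_D/k_U = (A_D/A_U)·exp[(E_U−E_D)/(RT)].
(E_U−E_D)/(RT) = (67.7−52.7)×10³/(8.314×622) = 15000/5171 = 2.901.
k_D/k_U = (1.30×10^11/2.22×10^13)·exp(2.901) = 0.005856 × 18.19 = 0.106.

0.106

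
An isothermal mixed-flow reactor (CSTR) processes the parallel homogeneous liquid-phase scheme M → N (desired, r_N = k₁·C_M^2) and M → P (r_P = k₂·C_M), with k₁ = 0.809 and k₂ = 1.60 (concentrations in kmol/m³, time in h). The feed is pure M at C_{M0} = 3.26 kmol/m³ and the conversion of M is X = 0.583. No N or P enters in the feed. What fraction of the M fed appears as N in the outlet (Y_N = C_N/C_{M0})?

Exit C_M = C_{M0}(1−X) = 3.26×0.417 = 1.359 kmol/m³.
In a CSTR the entire volume is at exit conditions, so r_N = 0.809×1.359^2 = 1.495 and r_P = 1.60×1.359 = 2.175.
Fraction of consumed M going to N: r_N/(r_N+r_P) = 0.4074.
C_N = 0.4074·C_{M0}·X = 0.4074×3.26×0.583 = 0.774 kmol/m³; Y_N = C_N/C_{M0} = 0.237.

0.237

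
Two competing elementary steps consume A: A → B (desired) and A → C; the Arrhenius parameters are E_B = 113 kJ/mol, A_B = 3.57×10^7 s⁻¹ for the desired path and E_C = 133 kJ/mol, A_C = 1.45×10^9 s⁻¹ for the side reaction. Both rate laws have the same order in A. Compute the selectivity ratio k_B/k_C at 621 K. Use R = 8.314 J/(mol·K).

With equal orders, S_{B/C} = k_B/k_C = (A_B/A_C)·exp[(E_C−E_B)/(RT)].
(E_C−E_B)/(RT) = (133−113)×10³/(8.314×621) = 20000/5163 = 3.874.
k_B/k_C = (3.57×10^7/1.45×10^9)·exp(3.874) = 0.02462 × 48.12 = 1.18.

1.18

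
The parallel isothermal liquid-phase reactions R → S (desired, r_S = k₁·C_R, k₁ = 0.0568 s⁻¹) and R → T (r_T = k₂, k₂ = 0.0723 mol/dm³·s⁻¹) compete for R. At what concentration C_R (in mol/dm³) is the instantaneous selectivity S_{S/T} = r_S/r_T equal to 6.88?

8.76 mol/dm³

S_{S/T} = (k₁/k₂)·C_R ⇒ C_R = S·k₂/k₁.
= 6.88×0.0723/0.0568 = 8.76 mol/dm³.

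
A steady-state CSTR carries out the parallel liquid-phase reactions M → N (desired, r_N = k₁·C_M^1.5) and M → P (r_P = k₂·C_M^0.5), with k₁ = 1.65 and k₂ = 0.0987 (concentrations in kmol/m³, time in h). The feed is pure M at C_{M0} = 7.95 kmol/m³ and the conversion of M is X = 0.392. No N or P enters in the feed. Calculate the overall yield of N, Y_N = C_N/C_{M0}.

0.387

Exit C_M = C_{M0}(1−X) = 7.95×0.608 = 4.834 kmol/m³.
Rates in a CSTR are evaluated at the outlet concentration: r_N = 1.65×4.834^1.5 = 17.53, r_P = 0.0987×4.834^0.5 = 0.2170.
Fraction of consumed M going to N: r_N/(r_N+r_P) = 0.9878.
C_N = 0.9878·C_{M0}·X = 0.9878×7.95×0.392 = 3.08 kmol/m³; Y_N = C_N/C_{M0} = 0.387.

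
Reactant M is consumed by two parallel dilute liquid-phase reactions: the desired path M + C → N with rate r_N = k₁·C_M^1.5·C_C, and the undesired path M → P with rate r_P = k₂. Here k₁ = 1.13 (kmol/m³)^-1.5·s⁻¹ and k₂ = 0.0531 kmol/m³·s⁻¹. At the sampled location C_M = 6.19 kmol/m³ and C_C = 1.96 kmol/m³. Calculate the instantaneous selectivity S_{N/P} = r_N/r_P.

S_{N/P} = r_N/r_P = (k₁·C_M^1.5·C_C)/(k₂) = (k₁/k₂)·C_M^1.5·C_C.
= (1.13×6.190^1.5×1.960) / (0.0531) = 34.11/0.05310 = 642.

642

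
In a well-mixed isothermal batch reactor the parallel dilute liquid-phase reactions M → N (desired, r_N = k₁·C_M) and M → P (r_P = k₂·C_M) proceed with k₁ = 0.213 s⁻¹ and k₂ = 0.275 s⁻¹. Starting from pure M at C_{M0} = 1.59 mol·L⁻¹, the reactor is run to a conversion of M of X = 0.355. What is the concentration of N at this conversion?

0.246 mol·L⁻¹

C_M = C_{M0}(1−X) = 1.026 mol·L⁻¹.
Both paths are first order in M, so the instantaneous fraction to N is constant: dC_N/d(−C_M) = k₁/(k₁+k₂) = 0.4365.
C_N = 0.4365·(C_{M0}−C_M) = 0.4365×0.5644 = 0.246 mol·L⁻¹.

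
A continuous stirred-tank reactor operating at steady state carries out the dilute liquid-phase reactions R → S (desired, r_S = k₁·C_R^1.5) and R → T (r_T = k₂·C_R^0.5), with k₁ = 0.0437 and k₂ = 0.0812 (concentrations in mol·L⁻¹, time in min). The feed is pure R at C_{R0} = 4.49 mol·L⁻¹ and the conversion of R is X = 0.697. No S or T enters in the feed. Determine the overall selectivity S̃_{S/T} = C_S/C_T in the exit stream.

0.732

Exit C_R = C_{R0}(1−X) = 4.49×0.303 = 1.360 mol·L⁻¹.
In a CSTR the entire volume is at exit conditions, so r_S = 0.0437×1.360^1.5 = 0.06934 and r_T = 0.0812×1.360^0.5 = 0.09471.
Overall selectivity = C_S/C_T = r_Sτ/(r_Tτ) = r_S/r_T = 0.732.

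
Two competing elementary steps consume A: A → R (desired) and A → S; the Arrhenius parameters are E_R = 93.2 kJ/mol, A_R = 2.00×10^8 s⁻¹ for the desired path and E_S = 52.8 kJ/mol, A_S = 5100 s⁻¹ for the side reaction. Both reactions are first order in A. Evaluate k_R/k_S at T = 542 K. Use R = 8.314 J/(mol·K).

5.01

Since both paths have the same order in A, the concentration cancels and S_{R/S} = k_R/k_S = (A_R/A_S)·exp[(E_S−E_R)/(RT)].
(E_S−E_R)/(RT) = (52.8−93.2)×10³/(8.314×542) = -40400/4506 = -8.965.
k_R/k_S = (2.00×10^8/5100)·exp(-8.965) = 39216 × 1.277×10^-4 = 5.01.
Since E_R > E_S, raising the temperature improves selectivity toward R.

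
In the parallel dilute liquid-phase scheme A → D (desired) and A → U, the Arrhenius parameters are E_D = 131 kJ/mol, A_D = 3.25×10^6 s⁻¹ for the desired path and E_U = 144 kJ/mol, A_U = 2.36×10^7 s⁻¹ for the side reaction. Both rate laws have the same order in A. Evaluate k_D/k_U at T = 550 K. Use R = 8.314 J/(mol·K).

2.36

With equal orders, S_{D/U} = k_D/k_U = (A_D/A_U)·exp[(E_U−E_D)/(RT)].
(E_U−E_D)/(RT) = (144−131)×10³/(8.314×550) = 13000/4573 = 2.843.
k_D/k_U = (3.25×10^6/2.36×10^7)·exp(2.843) = 0.1377 × 17.17 = 2.36.
Since E_D < E_U, lowering the temperature improves selectivity toward D.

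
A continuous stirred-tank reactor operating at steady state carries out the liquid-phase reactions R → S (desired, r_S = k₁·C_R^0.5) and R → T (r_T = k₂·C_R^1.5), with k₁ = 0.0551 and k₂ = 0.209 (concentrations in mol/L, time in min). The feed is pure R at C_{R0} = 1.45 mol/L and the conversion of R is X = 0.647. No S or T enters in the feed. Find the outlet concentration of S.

0.319 mol/L

Exit C_R = C_{R0}(1−X) = 1.45×0.353 = 0.5118 mol/L.
A CSTR operates uniformly at the exit composition, giving r_S = 0.03942 and r_T = 0.07654 (each k·C_R^n at C_R = 0.5118).
Fraction of consumed R going to S: r_S/(r_S+r_T) = 0.3400.
C_S = 0.3400·C_{R0}·X = 0.3400×1.45×0.647 = 0.319 mol/L.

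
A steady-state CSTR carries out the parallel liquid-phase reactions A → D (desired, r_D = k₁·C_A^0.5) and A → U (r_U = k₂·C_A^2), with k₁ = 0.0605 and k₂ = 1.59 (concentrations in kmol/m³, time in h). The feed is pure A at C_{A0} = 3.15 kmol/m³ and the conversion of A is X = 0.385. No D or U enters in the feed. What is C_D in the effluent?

0.0169 kmol/m³

Exit C_A = C_{A0}(1−X) = 3.15×0.615 = 1.937 kmol/m³.
A CSTR operates uniformly at the exit composition, giving r_D = 0.08421 and r_U = 5.967 (each k·C_A^n at C_A = 1.937).
Fraction of consumed A going to D: r_D/(r_D+r_U) = 0.01392.
C_D = 0.01392·C_{A0}·X = 0.01392×3.15×0.385 = 0.0169 kmol/m³.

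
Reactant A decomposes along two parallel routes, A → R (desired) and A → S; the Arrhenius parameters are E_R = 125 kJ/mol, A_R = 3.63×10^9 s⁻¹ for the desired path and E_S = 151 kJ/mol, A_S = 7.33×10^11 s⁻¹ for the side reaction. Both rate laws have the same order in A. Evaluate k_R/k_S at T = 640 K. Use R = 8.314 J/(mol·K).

0.656

k_R/k_S = (A_R/A_S)·exp[−(E_R−E_S)/(RT)] = (A_R/A_S)·exp[(E_S−E_R)/(RT)].
(E_S−E_R)/(RT) = (151−125)×10³/(8.314×640) = 26000/5321 = 4.886.
k_R/k_S = (3.63×10^9/7.33×10^11)·exp(4.886) = 0.004952 × 132.5 = 0.656.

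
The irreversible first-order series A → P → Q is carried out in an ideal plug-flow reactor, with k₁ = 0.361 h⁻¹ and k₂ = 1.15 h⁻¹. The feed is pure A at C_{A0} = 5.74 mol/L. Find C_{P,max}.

1.06 mol/L

At the optimum, C_{P,max}/C_{A0} = (k₁/k₂)^[k₂/(k₂−k₁)].
= (0.361/1.15)^(1.15/(1.15−0.361)) = (0.3139)^(1.458) = 0.1847.
C_{P,max} = 0.1847×5.74 = 1.06 mol/L.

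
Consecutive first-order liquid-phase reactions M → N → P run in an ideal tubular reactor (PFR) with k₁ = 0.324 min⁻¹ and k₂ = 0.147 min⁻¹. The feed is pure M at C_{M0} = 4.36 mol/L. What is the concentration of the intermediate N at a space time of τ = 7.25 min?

Solving the coupled first-order balances gives C_N(τ) = [k₁/(k₂−k₁)]·C_{M0}·(e^(−k₁τ) − e^(−k₂τ)).
e^(−k₁τ) = e^(−0.324×7.25) = e^(−2.349) = 0.09546; e^(−k₂τ) = e^(−1.066) = 0.3445.
C_N = 0.324×4.36/(0.147−0.324) × (0.09546−0.3445) = (-7.981)×(-0.2490) = 1.987 mol/L.

1.99 mol/L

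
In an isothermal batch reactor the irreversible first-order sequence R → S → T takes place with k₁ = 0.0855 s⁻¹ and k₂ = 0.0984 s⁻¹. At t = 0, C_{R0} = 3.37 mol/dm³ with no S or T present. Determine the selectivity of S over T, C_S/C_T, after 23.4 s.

For first-order series with pure R initially, C_S(t) = k₁C_{R0}/(k₂−k₁)·(e^(−k₁t) − e^(−k₂t)).
e^(−k₁t) = e^(−0.0855×23.4) = e^(−2.001) = 0.1352; e^(−k₂t) = e^(−2.303) = 0.1000.
C_S = 0.0855×3.37/(0.0984−0.0855) × (0.1352−0.1000) = 22.34×0.03524 = 0.7871 mol/dm³.
C_R = C_{R0}e^(−k₁t) = 0.4558 mol/dm³, so C_T = C_{R0}−C_R−C_S = 2.127 mol/dm³; C_S/C_T = 0.370.

0.370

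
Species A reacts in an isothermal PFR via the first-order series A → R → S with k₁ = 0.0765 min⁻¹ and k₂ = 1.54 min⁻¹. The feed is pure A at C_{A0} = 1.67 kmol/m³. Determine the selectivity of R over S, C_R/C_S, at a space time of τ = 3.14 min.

For first-order series with pure A initially, C_R(τ) = k₁C_{A0}/(k₂−k₁)·(e^(−k₁τ) − e^(−k₂τ)).
e^(−k₁τ) = e^(−0.0765×3.14) = e^(−0.2402) = 0.7865; e^(−k₂τ) = e^(−4.836) = 0.007942.
C_R = 0.0765×1.67/(1.54−0.0765) × (0.7865−0.007942) = 0.08729×0.7785 = 0.06796 kmol/m³.
C_A = C_{A0}e^(−k₁τ) = 1.313 kmol/m³, so C_S = C_{A0}−C_A−C_R = 0.2886 kmol/m³; C_R/C_S = 0.235.

0.235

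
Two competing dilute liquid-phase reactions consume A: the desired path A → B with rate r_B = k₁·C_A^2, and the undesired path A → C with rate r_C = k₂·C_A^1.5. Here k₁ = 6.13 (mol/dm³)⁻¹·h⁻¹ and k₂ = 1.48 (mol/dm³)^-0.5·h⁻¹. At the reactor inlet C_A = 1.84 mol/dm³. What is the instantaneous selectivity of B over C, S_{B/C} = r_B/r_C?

S_{B/C} = r_B/r_C = (k₁·C_A^2)/(k₂·C_A^1.5) = (k₁/k₂)·C_A^0.5.
= (6.13×1.840^2) / (1.48×1.840^1.5) = 20.75/3.694 = 5.62.

5.62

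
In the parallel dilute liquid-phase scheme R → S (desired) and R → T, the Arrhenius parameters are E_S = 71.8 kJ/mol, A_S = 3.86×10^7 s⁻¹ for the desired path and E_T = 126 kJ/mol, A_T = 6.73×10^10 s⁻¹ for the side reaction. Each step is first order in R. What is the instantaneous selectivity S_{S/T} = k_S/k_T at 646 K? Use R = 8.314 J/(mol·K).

Since both paths have the same order in R, the concentration cancels and S_{S/T} = k_S/k_T = (A_S/A_T)·exp[(E_T−E_S)/(RT)].
(E_T−E_S)/(RT) = (126−71.8)×10³/(8.314×646) = 54200/5371 = 10.09.
k_S/k_T = (3.86×10^7/6.73×10^10)·exp(10.09) = 5.736×10^-4 × 24138 = 13.8.
Since E_S < E_T, lowering the temperature improves selectivity toward S.

13.8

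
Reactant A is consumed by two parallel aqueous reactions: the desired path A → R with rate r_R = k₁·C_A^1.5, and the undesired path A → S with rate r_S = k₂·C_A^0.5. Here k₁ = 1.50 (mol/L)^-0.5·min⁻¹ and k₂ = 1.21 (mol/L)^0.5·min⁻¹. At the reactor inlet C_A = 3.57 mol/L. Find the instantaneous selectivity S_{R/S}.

S_{R/S} = r_R/r_S = (k₁·C_A^1.5)/(k₂·C_A^0.5) = (k₁/k₂)·C_A.
= (1.50×3.570^1.5) / (1.21×3.570^0.5) = 10.12/2.286 = 4.43.

4.43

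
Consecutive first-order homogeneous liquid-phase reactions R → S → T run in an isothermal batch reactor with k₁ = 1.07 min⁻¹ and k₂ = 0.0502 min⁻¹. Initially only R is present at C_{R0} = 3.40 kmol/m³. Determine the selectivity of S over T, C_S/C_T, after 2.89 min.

9.08

Solving the coupled first-order balances gives C_S(t) = [k₁/(k₂−k₁)]·C_{R0}·(e^(−k₁t) − e^(−k₂t)).
e^(−k₁t) = e^(−1.07×2.89) = e^(−3.092) = 0.04540; e^(−k₂t) = e^(−0.1451) = 0.8650.
C_S = 1.07×3.40/(0.0502−1.07) × (0.04540−0.8650) = (-3.567)×(-0.8196) = 2.924 kmol/m³.
C_R = C_{R0}e^(−k₁t) = 0.1544 kmol/m³, so C_T = C_{R0}−C_R−C_S = 0.3220 kmol/m³; C_S/C_T = 9.08.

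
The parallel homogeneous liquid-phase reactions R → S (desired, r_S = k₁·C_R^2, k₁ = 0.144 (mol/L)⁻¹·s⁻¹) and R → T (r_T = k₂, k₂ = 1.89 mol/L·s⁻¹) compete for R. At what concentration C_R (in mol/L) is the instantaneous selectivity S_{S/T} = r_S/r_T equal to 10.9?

S_{S/T} = (k₁/k₂)·C_R^2 ⇒ C_R = (S·k₂/k₁)^(0.5).
= (10.9×1.89/0.144)^(0.5) = (143.1)^(0.5) = 12.0 mol/L.

12.0 mol/L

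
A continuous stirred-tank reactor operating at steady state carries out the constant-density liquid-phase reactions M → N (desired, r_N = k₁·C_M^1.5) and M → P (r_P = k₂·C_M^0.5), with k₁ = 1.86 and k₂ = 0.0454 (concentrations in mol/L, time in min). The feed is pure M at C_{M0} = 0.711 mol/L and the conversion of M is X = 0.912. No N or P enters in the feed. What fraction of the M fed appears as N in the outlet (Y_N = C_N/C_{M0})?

0.656

Exit C_M = C_{M0}(1−X) = 0.711×0.0880 = 0.06257 mol/L.
A CSTR operates uniformly at the exit composition, giving r_N = 0.02911 and r_P = 0.01136 (each k·C_M^n at C_M = 0.06257).
Fraction of consumed M going to N: r_N/(r_N+r_P) = 0.7194.
C_N = 0.7194·C_{M0}·X = 0.7194×0.711×0.912 = 0.466 mol/L; Y_N = C_N/C_{M0} = 0.656.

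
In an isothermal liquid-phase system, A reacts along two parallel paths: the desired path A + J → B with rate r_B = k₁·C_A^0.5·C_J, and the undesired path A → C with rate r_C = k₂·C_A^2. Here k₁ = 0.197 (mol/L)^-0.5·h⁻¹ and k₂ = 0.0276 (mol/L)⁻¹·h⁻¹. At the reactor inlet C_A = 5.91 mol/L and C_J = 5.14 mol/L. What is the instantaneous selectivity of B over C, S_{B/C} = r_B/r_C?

S_{B/C} = r_B/r_C = (k₁·C_A^0.5·C_J)/(k₂·C_A^2) = (k₁/k₂)·C_A^-1.5·C_J.
= (0.197×5.910^0.5×5.140) / (0.0276×5.910^2) = 2.462/0.9640 = 2.55.
The undesired path is higher order in A, so low C_A (CSTR or dilute feed) favours B.

2.55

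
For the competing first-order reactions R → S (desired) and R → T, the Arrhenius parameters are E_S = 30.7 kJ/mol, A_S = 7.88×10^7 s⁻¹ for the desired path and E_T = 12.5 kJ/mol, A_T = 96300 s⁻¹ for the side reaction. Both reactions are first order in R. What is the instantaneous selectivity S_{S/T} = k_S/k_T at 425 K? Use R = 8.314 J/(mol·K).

4.74

k_S/k_T = (A_S/A_T)·exp[−(E_S−E_T)/(RT)] = (A_S/A_T)·exp[(E_T−E_S)/(RT)].
(E_T−E_S)/(RT) = (12.5−30.7)×10³/(8.314×425) = -18200/3533 = -5.151.
k_S/k_T = (7.88×10^7/96300)·exp(-5.151) = 818.3 × 0.005795 = 4.74.
Since E_S > E_T, raising the temperature improves selectivity toward S.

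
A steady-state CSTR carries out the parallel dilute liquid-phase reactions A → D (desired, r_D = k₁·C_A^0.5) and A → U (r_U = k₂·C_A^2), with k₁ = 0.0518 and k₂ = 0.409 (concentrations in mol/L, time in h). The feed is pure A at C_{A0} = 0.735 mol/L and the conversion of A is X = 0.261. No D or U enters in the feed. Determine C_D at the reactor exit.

0.0461 mol/L

Exit C_A = C_{A0}(1−X) = 0.735×0.739 = 0.5432 mol/L.
A CSTR operates uniformly at the exit composition, giving r_D = 0.03818 and r_U = 0.1207 (each k·C_A^n at C_A = 0.5432).
Fraction of consumed A going to D: r_D/(r_D+r_U) = 0.2403.
C_D = 0.2403·C_{A0}·X = 0.2403×0.735×0.261 = 0.0461 mol/L.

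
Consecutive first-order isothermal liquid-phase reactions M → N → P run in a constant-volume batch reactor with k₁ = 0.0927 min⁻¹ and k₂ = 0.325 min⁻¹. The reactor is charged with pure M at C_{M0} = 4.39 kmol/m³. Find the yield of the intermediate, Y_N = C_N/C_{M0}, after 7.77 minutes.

For first-order series with pure M initially, C_N(t) = k₁C_{M0}/(k₂−k₁)·(e^(−k₁t) − e^(−k₂t)).
e^(−k₁t) = e^(−0.0927×7.77) = e^(−0.7203) = 0.4866; e^(−k₂t) = e^(−2.525) = 0.08004.
C_N = 0.0927×4.39/(0.325−0.0927) × (0.4866−0.08004) = 1.752×0.4066 = 0.7123 kmol/m³.
Y_N = C_N/C_{M0} = 0.7123/4.39 = 0.162.

0.162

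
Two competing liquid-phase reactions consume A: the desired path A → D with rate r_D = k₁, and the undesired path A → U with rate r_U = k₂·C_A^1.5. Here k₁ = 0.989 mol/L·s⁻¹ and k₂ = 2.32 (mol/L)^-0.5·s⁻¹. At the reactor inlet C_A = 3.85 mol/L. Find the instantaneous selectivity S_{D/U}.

0.0564

S_{D/U} = r_D/r_U = (k₁)/(k₂·C_A^1.5) = (k₁/k₂)·C_A^-1.5.
= (0.989) / (2.32×3.850^1.5) = 0.9890/17.53 = 0.0564.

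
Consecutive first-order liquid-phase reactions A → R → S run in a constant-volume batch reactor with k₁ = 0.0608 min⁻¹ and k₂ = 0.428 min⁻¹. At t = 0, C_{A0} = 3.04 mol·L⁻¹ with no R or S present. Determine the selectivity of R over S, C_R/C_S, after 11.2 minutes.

For first-order series with pure A initially, C_R(t) = k₁C_{A0}/(k₂−k₁)·(e^(−k₁t) − e^(−k₂t)).
e^(−k₁t) = e^(−0.0608×11.2) = e^(−0.6810) = 0.5061; e^(−k₂t) = e^(−4.794) = 0.008283.
C_R = 0.0608×3.04/(0.428−0.0608) × (0.5061−0.008283) = 0.5034×0.4978 = 0.2506 mol·L⁻¹.
C_A = C_{A0}e^(−k₁t) = 1.539 mol·L⁻¹, so C_S = C_{A0}−C_A−C_R = 1.251 mol·L⁻¹; C_R/C_S = 0.200.

0.200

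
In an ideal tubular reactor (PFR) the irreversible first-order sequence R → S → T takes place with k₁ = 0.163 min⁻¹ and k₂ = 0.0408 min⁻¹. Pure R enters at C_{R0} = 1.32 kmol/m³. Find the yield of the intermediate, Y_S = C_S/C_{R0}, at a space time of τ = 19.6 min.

Solving the coupled first-order balances gives C_S(τ) = [k₁/(k₂−k₁)]·C_{R0}·(e^(−k₁τ) − e^(−k₂τ)).
e^(−k₁τ) = e^(−0.163×19.6) = e^(−3.195) = 0.04097; e^(−k₂τ) = e^(−0.7997) = 0.4495.
C_S = 0.163×1.32/(0.0408−0.163) × (0.04097−0.4495) = (-1.761)×(-0.4085) = 0.7193 kmol/m³.
Y_S = C_S/C_{R0} = 0.7193/1.32 = 0.545.

0.545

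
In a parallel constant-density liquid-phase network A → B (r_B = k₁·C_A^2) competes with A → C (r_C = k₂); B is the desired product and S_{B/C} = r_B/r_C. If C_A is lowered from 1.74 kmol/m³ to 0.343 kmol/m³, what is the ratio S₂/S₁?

0.0389

S_{B/C} = (k₁/k₂)·C_A^2, so S₂/S₁ = (C_{A,2}/C_{A,1})^2.
= (0.343/1.74)^2 = (0.1971)^2 = 0.0389.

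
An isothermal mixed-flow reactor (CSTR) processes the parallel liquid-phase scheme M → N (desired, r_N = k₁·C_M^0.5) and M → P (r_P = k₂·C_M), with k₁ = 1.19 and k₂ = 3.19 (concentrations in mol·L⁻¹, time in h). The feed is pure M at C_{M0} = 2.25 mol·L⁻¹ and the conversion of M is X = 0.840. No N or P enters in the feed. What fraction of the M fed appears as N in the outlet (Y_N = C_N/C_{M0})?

Exit C_M = C_{M0}(1−X) = 2.25×0.160 = 0.3600 mol·L⁻¹.
Rates in a CSTR are evaluated at the outlet concentration: r_N = 1.19×0.3600^0.5 = 0.7140, r_P = 3.19×0.3600 = 1.148.
Fraction of consumed M going to N: r_N/(r_N+r_P) = 0.3834.
C_N = 0.3834·C_{M0}·X = 0.3834×2.25×0.840 = 0.725 mol·L⁻¹; Y_N = C_N/C_{M0} = 0.322.

0.322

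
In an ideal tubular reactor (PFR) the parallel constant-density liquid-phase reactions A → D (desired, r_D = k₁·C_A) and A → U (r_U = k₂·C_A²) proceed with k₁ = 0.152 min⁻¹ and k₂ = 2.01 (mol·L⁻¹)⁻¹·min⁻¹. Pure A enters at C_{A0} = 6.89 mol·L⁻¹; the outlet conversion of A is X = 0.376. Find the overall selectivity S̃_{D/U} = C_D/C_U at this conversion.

0.0138

C_A = C_{A0}(1−X) = 4.299 mol·L⁻¹.
Along a PFR/batch, dC_D/dC_A = −r_D/(r_D+r_U) = −k₁/(k₁+k₂·C_A).
Integrating from C_{A0} to C_A: C_D = (0.152/2.01)·ln[(0.152+2.01·6.89)/(0.152+2.01·4.30)] = 0.07562·ln(14.00/8.794) = 0.03517 mol·L⁻¹.
C_U = (C_{A0}−C_A)−C_D = 2.555 mol·L⁻¹; S̃_{D/U} = 0.03517/2.555 = 0.0138.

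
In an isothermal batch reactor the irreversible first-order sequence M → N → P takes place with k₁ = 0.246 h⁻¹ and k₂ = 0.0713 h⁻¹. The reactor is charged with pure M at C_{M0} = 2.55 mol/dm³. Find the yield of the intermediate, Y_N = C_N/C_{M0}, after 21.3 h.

The intermediate concentration in a first-order A→B→C sequence is C_N = k₁C_{M0}(e^(−k₁t) − e^(−k₂t))/(k₂−k₁).
e^(−k₁t) = e^(−0.246×21.3) = e^(−5.240) = 0.005301; e^(−k₂t) = e^(−1.519) = 0.2190.
C_N = 0.246×2.55/(0.0713−0.246) × (0.005301−0.2190) = (-3.591)×(-0.2137) = 0.7673 mol/dm³.
Y_N = C_N/C_{M0} = 0.7673/2.55 = 0.301.

0.301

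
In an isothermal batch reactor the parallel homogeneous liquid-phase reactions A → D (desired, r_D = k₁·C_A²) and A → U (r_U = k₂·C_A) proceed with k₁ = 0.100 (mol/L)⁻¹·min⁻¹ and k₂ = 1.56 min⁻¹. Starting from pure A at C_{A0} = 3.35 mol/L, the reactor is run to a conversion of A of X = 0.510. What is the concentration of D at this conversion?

C_A = C_{A0}(1−X) = 1.641 mol/L.
Along a PFR/batch, dC_U/dC_A = −r_U/(r_D+r_U) = −k₂/(k₂+k₁·C_A).
Integrating from C_{A0} to C_A: C_U = (1.56/0.100)·ln[(1.56+0.100·3.35)/(1.56+0.100·1.64)] = 15.60·ln(1.895/1.724) = 1.474 mol/L.
Then C_D = (C_{A0}−C_A) − C_U = 1.709 − 1.474 = 0.2345 mol/L.

0.235 mol/L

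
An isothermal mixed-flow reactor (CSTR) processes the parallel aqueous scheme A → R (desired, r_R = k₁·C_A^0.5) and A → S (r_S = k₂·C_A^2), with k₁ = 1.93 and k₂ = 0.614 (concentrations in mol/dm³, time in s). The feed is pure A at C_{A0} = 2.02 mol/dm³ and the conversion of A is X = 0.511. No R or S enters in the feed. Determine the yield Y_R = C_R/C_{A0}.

0.389

Exit C_A = C_{A0}(1−X) = 2.02×0.489 = 0.9878 mol/dm³.
In a CSTR the entire volume is at exit conditions, so r_R = 1.93×0.9878^0.5 = 1.918 and r_S = 0.614×0.9878^2 = 0.5991.
Fraction of consumed A going to R: r_R/(r_R+r_S) = 0.7620.
C_R = 0.7620·C_{A0}·X = 0.7620×2.02×0.511 = 0.787 mol/dm³; Y_R = C_R/C_{A0} = 0.389.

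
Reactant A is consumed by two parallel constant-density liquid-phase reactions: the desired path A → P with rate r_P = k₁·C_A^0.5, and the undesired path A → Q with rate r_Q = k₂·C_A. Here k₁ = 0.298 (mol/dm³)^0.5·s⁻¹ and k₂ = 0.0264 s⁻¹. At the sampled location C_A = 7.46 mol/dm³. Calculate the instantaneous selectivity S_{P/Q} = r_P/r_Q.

S_{P/Q} = r_P/r_Q = (k₁·C_A^0.5)/(k₂·C_A) = (k₁/k₂)·C_A^-0.5.
= (0.298×7.460^0.5) / (0.0264×7.460) = 0.8139/0.1969 = 4.13.

4.13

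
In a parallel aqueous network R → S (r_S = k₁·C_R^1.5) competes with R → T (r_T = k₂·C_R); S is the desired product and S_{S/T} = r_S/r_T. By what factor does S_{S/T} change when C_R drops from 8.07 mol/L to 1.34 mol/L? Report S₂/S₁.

S_{S/T} = (k₁/k₂)·C_R^0.5, so S₂/S₁ = (C_{R,2}/C_{R,1})^0.5.
= (1.34/8.07)^0.5 = (0.1660)^0.5 = 0.407.
Selectivity toward S falls as C_R falls — high-concentration operation is favoured.

0.407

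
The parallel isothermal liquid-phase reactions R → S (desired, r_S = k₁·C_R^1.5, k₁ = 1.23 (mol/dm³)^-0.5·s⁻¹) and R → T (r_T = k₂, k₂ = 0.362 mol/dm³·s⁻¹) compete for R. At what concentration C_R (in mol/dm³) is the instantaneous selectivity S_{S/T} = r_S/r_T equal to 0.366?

S_{S/T} = (k₁/k₂)·C_R^1.5 ⇒ C_R = (S·k₂/k₁)^(1/1.5).
= (0.366×0.362/1.23)^(0.6667) = (0.1077)^(0.6667) = 0.226 mol/dm³.

0.226 mol/dm³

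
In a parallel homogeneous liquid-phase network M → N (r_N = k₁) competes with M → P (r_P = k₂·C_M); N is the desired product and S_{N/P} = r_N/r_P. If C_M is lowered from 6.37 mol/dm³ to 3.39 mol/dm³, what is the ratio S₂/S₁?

S_{N/P} = (k₁/k₂)·C_M⁻¹, so S₂/S₁ = (C_{M,2}/C_{M,1})⁻¹.
= 6.37/3.39 = 1.88.

1.88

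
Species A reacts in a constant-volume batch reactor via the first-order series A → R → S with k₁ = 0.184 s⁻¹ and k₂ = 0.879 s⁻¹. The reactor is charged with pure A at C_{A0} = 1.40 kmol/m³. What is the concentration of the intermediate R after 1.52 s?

Solving the coupled first-order balances gives C_R(t) = [k₁/(k₂−k₁)]·C_{A0}·(e^(−k₁t) − e^(−k₂t)).
e^(−k₁t) = e^(−0.184×1.52) = e^(−0.2797) = 0.7560; e^(−k₂t) = e^(−1.336) = 0.2629.
C_R = 0.184×1.40/(0.879−0.184) × (0.7560−0.2629) = 0.3706×0.4932 = 0.1828 kmol/m³.

0.183 kmol/m³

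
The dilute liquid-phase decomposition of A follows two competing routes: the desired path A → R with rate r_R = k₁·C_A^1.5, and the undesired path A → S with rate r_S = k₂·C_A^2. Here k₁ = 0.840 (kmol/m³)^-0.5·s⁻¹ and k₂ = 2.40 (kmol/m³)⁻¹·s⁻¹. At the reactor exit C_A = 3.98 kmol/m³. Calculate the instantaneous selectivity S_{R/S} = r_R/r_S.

S_{R/S} = r_R/r_S = (k₁·C_A^1.5)/(k₂·C_A^2) = (k₁/k₂)·C_A^-0.5.
= (0.840×3.980^1.5) / (2.40×3.980^2) = 6.670/38.02 = 0.175.

0.175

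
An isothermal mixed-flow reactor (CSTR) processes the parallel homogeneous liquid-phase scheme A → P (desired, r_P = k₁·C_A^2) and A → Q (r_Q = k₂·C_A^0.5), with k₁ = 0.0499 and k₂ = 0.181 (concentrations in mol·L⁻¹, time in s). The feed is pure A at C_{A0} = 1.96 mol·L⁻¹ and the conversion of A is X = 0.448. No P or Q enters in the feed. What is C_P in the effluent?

0.208 mol·L⁻¹

Exit C_A = C_{A0}(1−X) = 1.96×0.552 = 1.082 mol·L⁻¹.
Rates in a CSTR are evaluated at the outlet concentration: r_P = 0.0499×1.082^2 = 0.05841, r_Q = 0.181×1.082^0.5 = 0.1883.
Fraction of consumed A going to P: r_P/(r_P+r_Q) = 0.2368.
C_P = 0.2368·C_{A0}·X = 0.2368×1.96×0.448 = 0.208 mol·L⁻¹.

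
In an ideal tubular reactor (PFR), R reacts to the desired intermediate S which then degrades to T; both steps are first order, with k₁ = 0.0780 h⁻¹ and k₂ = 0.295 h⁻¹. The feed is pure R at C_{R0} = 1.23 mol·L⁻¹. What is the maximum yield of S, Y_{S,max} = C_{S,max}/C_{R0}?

0.164

For a first-order series the maximum intermediate yield is C_{S,max}/C_{R0} = (k₁/k₂)^[k₂/(k₂−k₁)].
= (0.0780/0.295)^(0.295/(0.295−0.0780)) = (0.2644)^(1.359) = 0.1639.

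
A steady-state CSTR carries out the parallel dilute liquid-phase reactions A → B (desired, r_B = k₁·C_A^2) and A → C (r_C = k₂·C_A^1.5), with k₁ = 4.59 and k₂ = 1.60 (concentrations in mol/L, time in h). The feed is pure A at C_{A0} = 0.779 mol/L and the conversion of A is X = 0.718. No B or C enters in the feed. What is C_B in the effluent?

Exit C_A = C_{A0}(1−X) = 0.779×0.282 = 0.2197 mol/L.
A CSTR operates uniformly at the exit composition, giving r_B = 0.2215 and r_C = 0.1647 (each k·C_A^n at C_A = 0.2197).
Fraction of consumed A going to B: r_B/(r_B+r_C) = 0.5735.
C_B = 0.5735·C_{A0}·X = 0.5735×0.779×0.718 = 0.321 mol/L.

0.321 mol/L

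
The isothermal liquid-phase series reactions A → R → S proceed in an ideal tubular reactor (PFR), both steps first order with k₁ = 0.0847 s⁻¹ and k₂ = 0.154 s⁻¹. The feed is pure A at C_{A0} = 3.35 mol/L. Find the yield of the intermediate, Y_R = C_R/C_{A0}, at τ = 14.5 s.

The intermediate concentration in a first-order A→B→C sequence is C_R = k₁C_{A0}(e^(−k₁τ) − e^(−k₂τ))/(k₂−k₁).
e^(−k₁τ) = e^(−0.0847×14.5) = e^(−1.228) = 0.2928; e^(−k₂τ) = e^(−2.233) = 0.1072.
C_R = 0.0847×3.35/(0.154−0.0847) × (0.2928−0.1072) = 4.094×0.1856 = 0.7600 mol/L.
Y_R = C_R/C_{A0} = 0.7600/3.35 = 0.227.

0.227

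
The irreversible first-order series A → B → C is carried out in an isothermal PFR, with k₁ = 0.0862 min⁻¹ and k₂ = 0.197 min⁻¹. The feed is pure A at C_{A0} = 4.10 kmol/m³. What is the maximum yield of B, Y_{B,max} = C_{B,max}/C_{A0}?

0.230

For a first-order series the maximum intermediate yield is C_{B,max}/C_{A0} = (k₁/k₂)^[k₂/(k₂−k₁)].
= (0.0862/0.197)^(0.197/(0.197−0.0862)) = (0.4376)^(1.778) = 0.2300.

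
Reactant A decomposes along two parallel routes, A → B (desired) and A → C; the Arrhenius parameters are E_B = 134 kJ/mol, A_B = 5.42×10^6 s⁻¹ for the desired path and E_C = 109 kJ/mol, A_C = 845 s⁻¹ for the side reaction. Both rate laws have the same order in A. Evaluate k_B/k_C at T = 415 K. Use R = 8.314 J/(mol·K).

Since both paths have the same order in A, the concentration cancels and S_{B/C} = k_B/k_C = (A_B/A_C)·exp[(E_C−E_B)/(RT)].
(E_C−E_B)/(RT) = (109−134)×10³/(8.314×415) = -25000/3450 = -7.246.
k_B/k_C = (5.42×10^6/845)·exp(-7.246) = 6414 × 7.132×10^-4 = 4.57.

4.57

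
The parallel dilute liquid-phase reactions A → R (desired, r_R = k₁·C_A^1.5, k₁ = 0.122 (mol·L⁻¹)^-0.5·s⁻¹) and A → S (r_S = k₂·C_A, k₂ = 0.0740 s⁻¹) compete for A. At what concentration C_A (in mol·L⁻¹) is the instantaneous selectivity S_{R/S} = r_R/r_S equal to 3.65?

S_{R/S} = (k₁/k₂)·C_A^0.5 ⇒ C_A = (S·k₂/k₁)^(2).
= (3.65×0.0740/0.122)^(2) = (2.214)^(2) = 4.90 mol·L⁻¹.

4.90 mol·L⁻¹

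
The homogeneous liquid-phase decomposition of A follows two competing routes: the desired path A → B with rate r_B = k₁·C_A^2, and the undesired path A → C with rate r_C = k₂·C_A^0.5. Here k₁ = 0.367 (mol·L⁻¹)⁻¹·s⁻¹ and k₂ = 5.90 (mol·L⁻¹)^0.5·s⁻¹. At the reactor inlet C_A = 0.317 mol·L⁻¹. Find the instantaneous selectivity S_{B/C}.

0.0111

S_{B/C} = r_B/r_C = (k₁·C_A^2)/(k₂·C_A^0.5) = (k₁/k₂)·C_A^1.5.
= (0.367×0.3170^2) / (5.90×0.3170^0.5) = 0.03688/3.322 = 0.0111.
Since the desired path is higher order in A, keeping C_A high (PFR or concentrated feed) favours B.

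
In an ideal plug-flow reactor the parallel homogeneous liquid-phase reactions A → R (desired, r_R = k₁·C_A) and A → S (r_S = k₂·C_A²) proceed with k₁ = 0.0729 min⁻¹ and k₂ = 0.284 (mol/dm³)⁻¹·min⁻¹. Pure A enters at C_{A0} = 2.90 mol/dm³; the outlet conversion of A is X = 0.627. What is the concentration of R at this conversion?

C_A = C_{A0}(1−X) = 1.082 mol/dm³.
Along a PFR/batch, dC_R/dC_A = −r_R/(r_R+r_S) = −k₁/(k₁+k₂·C_A).
Integrating from C_{A0} to C_A: C_R = (0.0729/0.284)·ln[(0.0729+0.284·2.90)/(0.0729+0.284·1.08)] = 0.2567·ln(0.8965/0.3801) = 0.2203 mol/dm³.

0.220 mol/dm³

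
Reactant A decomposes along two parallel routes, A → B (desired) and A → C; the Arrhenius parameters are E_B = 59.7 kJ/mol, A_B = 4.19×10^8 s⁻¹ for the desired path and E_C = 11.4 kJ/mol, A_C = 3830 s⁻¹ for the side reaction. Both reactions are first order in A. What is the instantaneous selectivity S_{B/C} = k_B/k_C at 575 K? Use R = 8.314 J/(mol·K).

k_B/k_C = (A_B/A_C)·exp[−(E_B−E_C)/(RT)] = (A_B/A_C)·exp[(E_C−E_B)/(RT)].
(E_C−E_B)/(RT) = (11.4−59.7)×10³/(8.314×575) = -48300/4781 = -10.10.
k_B/k_C = (4.19×10^8/3830)·exp(-10.10) = 1.094×10^5 × 4.094×10^-5 = 4.48.

4.48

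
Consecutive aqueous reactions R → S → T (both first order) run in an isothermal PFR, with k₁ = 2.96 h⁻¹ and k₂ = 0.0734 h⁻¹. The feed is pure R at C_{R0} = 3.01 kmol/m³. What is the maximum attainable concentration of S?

Evaluating C_S at τ_opt = ln(k₂/k₁)/(k₂−k₁) gives C_{S,max}/C_{R0} = (k₁/k₂)^[k₂/(k₂−k₁)].
= (2.96/0.0734)^(0.0734/(0.0734−2.96)) = (40.33)^(-0.02543) = 0.9103.
C_{S,max} = 0.9103×3.01 = 2.74 kmol/m³.

2.74 kmol/m³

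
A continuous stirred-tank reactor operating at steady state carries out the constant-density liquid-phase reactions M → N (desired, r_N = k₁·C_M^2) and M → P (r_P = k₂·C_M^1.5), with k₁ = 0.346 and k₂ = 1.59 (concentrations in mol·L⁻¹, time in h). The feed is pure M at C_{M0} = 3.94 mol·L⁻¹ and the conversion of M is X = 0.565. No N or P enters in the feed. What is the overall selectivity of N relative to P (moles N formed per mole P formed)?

0.285

Exit C_M = C_{M0}(1−X) = 3.94×0.435 = 1.714 mol·L⁻¹.
A CSTR operates uniformly at the exit composition, giving r_N = 1.016 and r_P = 3.568 (each k·C_M^n at C_M = 1.714).
Overall selectivity = C_N/C_P = r_Nτ/(r_Pτ) = r_N/r_P = 0.285.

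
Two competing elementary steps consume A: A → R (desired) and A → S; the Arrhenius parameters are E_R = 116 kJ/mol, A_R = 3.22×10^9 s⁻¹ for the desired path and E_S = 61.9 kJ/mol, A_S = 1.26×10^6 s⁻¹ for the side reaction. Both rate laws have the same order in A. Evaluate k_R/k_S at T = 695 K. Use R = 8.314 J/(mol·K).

Since both paths have the same order in A, the concentration cancels and S_{R/S} = k_R/k_S = (A_R/A_S)·exp[(E_S−E_R)/(RT)].
(E_S−E_R)/(RT) = (61.9−116)×10³/(8.314×695) = -54100/5778 = -9.363.
k_R/k_S = (3.22×10^9/1.26×10^6)·exp(-9.363) = 2556 × 8.587×10^-5 = 0.219.

0.219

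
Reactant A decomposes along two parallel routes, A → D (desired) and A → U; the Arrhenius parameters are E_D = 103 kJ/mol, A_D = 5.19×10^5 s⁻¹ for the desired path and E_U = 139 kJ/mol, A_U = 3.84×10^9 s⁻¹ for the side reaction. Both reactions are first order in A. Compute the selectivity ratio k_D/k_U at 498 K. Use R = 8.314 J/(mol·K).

With equal orders, S_{D/U} = k_D/k_U = (A_D/A_U)·exp[(E_U−E_D)/(RT)].
(E_U−E_D)/(RT) = (139−103)×10³/(8.314×498) = 36000/4140 = 8.695.
k_D/k_U = (5.19×10^5/3.84×10^9)·exp(8.695) = 1.352×10^-4 × 5972 = 0.807.
Since E_D < E_U, lowering the temperature improves selectivity toward D.

0.807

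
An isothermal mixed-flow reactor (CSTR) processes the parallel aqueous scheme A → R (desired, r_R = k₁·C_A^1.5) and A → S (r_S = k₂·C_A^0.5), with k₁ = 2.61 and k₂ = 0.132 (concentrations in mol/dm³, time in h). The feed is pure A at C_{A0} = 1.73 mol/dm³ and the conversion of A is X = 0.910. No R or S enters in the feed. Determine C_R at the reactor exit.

1.19 mol/dm³

Exit C_A = C_{A0}(1−X) = 1.73×0.0900 = 0.1557 mol/dm³.
Rates in a CSTR are evaluated at the outlet concentration: r_R = 2.61×0.1557^1.5 = 0.1604, r_S = 0.132×0.1557^0.5 = 0.05209.
Fraction of consumed A going to R: r_R/(r_R+r_S) = 0.7548.
C_R = 0.7548·C_{A0}·X = 0.7548×1.73×0.910 = 1.19 mol/dm³.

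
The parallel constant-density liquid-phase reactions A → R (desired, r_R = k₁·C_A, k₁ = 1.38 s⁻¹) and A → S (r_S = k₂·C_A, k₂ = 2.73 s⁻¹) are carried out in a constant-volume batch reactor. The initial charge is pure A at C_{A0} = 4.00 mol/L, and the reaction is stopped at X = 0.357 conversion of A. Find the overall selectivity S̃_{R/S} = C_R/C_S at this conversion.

0.505

C_A = C_{A0}(1−X) = 2.572 mol/L.
Both paths are first order in A, so the instantaneous fraction to R is constant: dC_R/d(−C_A) = k₁/(k₁+k₂) = 0.3358.
C_R = 0.3358·(C_{A0}−C_A) = 0.3358×1.428 = 0.479 mol/L.
C_S = (C_{A0}−C_A)−C_R = 0.9485 mol/L; S̃_{R/S} = 0.4795/0.9485 = 0.505.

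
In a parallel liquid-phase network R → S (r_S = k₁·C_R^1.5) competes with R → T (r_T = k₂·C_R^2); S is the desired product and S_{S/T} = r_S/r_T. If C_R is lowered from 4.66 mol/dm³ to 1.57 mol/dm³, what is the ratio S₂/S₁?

S_{S/T} = (k₁/k₂)·C_R^-0.5, so S₂/S₁ = (C_{R,2}/C_{R,1})^-0.5.
= (1.57/4.66)^(-0.5) = (0.3369)^(-0.5) = 1.72.

1.72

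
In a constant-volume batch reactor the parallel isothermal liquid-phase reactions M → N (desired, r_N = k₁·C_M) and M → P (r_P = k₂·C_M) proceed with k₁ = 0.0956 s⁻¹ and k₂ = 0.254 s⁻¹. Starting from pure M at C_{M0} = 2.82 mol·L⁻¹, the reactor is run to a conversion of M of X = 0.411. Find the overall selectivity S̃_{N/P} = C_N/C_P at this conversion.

C_M = C_{M0}(1−X) = 1.661 mol·L⁻¹.
Both paths are first order in M, so the instantaneous fraction to N is constant: dC_N/d(−C_M) = k₁/(k₁+k₂) = 0.2735.
C_N = 0.2735·(C_{M0}−C_M) = 0.2735×1.159 = 0.317 mol·L⁻¹.
C_P = (C_{M0}−C_M)−C_N = 0.8421 mol·L⁻¹; S̃_{N/P} = 0.3169/0.8421 = 0.376.

0.376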